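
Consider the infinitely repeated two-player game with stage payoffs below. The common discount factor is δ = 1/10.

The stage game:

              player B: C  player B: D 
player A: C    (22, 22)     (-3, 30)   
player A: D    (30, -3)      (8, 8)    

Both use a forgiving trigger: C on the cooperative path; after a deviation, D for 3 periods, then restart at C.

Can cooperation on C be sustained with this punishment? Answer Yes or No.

No

Comparing payoff streams over the 4 periods until play realigns: cooperate → 22(1+δ+…+δ^3); deviate → 30 + 8(δ+…+δ^3).
Cooperation is sustained iff (22−8)(δ+…+δ^3) ≥ 30−22.
δ+…+δ^3 = 1/10·(1−(1/10)^3)/(1−1/10) = 0.1110, and (30−22)/(22−8) = 0.5714.
0.1110 < 0.5714, so cooperation is not sustainable.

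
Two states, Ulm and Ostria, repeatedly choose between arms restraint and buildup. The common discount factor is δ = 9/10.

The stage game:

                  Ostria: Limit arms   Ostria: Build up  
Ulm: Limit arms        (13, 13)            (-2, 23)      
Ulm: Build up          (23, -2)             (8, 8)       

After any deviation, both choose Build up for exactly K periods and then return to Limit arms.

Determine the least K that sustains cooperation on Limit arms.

IC: δ(1−δ^K)/(1−δ) ≥ (23−13)/(13−8) = 2.
With δ = 9/10: need 1 − δ^K ≥ 2·(1−9/10)/(9/10), i.e. δ^K ≤ 0.7778.
Since (9/10)^2 = 0.8100 and (9/10)^3 = 0.7290, the smallest such K is 3.

3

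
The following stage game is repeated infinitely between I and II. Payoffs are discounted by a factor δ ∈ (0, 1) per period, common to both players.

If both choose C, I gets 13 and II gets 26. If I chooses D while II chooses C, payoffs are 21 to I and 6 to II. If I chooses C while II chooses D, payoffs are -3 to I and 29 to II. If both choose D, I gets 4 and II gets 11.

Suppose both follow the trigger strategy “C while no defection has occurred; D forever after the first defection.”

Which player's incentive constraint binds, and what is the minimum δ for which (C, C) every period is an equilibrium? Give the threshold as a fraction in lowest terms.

I; δ ≥ 8/17

For I: deviation gain 21−13 = 8, per-period punishment loss 13−4 = 9. IC gives δ ≥ 8/17.
For II: gain 3, loss 15 per period, so δ ≥ 3/18 = 1/6.
The tighter constraint is I's, so cooperation needs δ ≥ 8/17.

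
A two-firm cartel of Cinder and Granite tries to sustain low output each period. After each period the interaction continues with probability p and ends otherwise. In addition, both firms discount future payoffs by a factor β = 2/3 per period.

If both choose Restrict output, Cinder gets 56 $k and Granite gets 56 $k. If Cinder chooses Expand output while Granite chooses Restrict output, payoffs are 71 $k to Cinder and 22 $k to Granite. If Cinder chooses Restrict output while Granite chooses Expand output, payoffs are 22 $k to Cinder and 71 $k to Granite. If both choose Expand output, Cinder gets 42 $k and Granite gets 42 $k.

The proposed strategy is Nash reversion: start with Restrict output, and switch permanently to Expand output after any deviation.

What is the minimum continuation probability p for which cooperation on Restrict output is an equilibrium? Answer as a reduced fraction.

Expected continuation weight on next period's payoff is β·p = 2/3·p, which plays the role of the discount factor.
Cooperation requires 2/3·p ≥ (71−56)/(71−42) = 15/29, hence p ≥ 45/58.

45/58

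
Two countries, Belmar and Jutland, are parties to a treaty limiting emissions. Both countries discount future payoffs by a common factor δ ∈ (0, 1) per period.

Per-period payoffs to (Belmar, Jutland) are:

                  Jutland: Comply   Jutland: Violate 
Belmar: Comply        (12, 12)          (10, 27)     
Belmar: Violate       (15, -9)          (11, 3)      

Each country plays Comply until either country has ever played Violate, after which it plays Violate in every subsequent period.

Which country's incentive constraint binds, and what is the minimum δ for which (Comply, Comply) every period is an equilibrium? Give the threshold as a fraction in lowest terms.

Belmar: cooperation gives 12 each period; deviation gives 15 once then 11 forever.
  12/(1−δ) ≥ 15 + 11δ/(1−δ) ⇒ δ ≥ 3/4.
Jutland: cooperation gives 12 each period; deviation gives 27 once then 3 forever.
  δ ≥ 15/24 = 5/8.
Both must hold, so the binding constraint is Belmar's: δ ≥ 3/4.

Belmar; δ ≥ 3/4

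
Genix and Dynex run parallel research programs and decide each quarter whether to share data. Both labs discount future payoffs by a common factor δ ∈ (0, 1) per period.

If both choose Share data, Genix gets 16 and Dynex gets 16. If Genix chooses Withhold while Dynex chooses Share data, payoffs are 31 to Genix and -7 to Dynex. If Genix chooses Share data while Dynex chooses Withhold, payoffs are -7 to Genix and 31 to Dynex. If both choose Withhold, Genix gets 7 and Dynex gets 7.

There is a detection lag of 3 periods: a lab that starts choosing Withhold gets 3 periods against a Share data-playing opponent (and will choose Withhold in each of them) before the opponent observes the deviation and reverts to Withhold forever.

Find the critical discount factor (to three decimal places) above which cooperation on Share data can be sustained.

Deviating for the 3 undetected periods gains 31−16 = 15 per period over cooperation, then loses 16−7 = 9 per period forever once punishment starts.
Gain: 15(1 + δ + … + δ^2); loss: 9·δ^3/(1−δ).
No profitable deviation ⇔ 15(1−δ^3) ≤ 9·δ^3, i.e. δ^3 ≥ 15/(15+9) = 5/8.
Hence δ ≥ (5/8)^(1/3) ≈ 0.855.

0.855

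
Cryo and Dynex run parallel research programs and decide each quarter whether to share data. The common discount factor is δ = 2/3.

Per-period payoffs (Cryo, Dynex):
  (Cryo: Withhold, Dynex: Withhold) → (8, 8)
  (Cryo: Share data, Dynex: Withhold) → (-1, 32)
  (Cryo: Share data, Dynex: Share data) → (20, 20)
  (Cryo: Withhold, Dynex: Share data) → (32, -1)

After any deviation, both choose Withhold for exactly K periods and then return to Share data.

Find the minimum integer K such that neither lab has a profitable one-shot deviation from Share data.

2

No profitable deviation requires (20−8)(δ+…+δ^K) ≥ 32−20, i.e. δ+…+δ^K ≥ 1 ≈ 1.0000.
With δ = 2/3, the partial sums are K=1: 0.6667, K=2: 1.1111.
K = 2 is the first length at which the sum reaches 1.0000.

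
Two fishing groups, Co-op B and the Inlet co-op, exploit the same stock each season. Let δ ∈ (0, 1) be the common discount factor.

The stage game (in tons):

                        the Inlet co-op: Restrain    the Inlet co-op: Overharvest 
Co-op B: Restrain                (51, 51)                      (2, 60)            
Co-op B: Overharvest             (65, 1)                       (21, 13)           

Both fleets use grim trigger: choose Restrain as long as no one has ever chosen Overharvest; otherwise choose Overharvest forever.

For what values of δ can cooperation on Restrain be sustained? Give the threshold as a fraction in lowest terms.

7/22

For Co-op B: deviation gain 65−51 = 14, per-period punishment loss 51−21 = 30. IC gives δ ≥ 14/44 = 7/22.
For the Inlet co-op: gain 9, loss 38 per period, so δ ≥ 9/47.
The tighter constraint is Co-op B's, so cooperation needs δ ≥ 7/22.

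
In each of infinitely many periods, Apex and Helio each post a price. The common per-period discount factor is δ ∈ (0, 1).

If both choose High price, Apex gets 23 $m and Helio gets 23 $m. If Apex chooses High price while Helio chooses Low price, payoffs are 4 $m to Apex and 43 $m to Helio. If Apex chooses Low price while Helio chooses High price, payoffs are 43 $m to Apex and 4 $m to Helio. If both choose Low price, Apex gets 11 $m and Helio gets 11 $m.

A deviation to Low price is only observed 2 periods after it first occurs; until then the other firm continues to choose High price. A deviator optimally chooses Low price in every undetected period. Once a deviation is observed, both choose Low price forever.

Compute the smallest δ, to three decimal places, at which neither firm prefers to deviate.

0.791

The best deviation is to choose Low price for all 2 undetected periods, earning 43 each, then 11 forever once detected.
Deviation value: 43(1−δ^2)/(1−δ) + 11δ^2/(1−δ); cooperation value: 23/(1−δ).
IC: 23 ≥ 43(1−δ^2) + 11δ^2 = 43 − 32δ^2.
So δ^2 ≥ 20/32 = 5/8, giving δ ≥ (5/8)^(1/2) ≈ 0.791.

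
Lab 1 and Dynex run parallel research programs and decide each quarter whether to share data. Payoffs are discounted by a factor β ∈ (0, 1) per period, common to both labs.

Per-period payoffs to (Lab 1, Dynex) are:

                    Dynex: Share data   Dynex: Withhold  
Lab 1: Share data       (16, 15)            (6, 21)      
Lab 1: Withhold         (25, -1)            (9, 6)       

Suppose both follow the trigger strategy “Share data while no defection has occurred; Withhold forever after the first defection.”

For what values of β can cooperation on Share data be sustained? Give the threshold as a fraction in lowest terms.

9/16

Lab 1's threshold: (25−16)/(25−9) = 9/16.
Dynex's threshold: (21−15)/(21−6) = 2/5.
9/16 > 2/5, so Lab 1 binds and β* = 9/16.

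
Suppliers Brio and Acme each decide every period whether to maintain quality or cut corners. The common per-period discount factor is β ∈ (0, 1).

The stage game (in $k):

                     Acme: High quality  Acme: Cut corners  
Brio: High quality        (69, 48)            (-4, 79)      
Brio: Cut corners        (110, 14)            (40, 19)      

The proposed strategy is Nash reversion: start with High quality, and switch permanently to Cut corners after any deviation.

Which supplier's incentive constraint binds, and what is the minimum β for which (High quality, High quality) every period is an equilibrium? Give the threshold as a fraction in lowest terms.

Brio; β ≥ 41/70

Brio's threshold: (110−69)/(110−40) = 41/70.
Acme's threshold: (79−48)/(79−19) = 31/60.
41/70 > 31/60, so Brio binds and β* = 41/70.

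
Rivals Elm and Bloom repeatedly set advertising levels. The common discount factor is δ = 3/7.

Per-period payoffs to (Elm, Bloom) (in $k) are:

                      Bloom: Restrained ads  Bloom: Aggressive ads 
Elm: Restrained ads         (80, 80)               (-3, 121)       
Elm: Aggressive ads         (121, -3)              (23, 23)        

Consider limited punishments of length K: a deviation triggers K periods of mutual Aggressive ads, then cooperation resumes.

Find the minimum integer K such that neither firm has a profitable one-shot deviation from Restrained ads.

4

IC: δ(1−δ^K)/(1−δ) ≥ (121−80)/(80−23) = 41/57.
With δ = 3/7: need 1 − δ^K ≥ 41/57·(1−3/7)/(3/7), i.e. δ^K ≤ 0.0409.
Since (3/7)^3 = 0.0787 and (3/7)^4 = 0.0337, the smallest such K is 4.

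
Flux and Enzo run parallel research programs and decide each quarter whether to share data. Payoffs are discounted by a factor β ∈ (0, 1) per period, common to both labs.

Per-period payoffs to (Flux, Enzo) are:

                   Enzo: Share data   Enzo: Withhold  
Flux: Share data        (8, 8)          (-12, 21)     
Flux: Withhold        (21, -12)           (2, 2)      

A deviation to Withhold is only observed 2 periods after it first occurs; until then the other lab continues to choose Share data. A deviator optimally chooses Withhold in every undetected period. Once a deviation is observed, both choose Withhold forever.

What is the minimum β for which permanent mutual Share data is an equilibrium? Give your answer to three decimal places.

0.827

Deviating for the 2 undetected periods gains 21−8 = 13 per period over cooperation, then loses 8−2 = 6 per period forever once punishment starts.
Gain: 13(1 + β + … + β^1); loss: 6·β^2/(1−β).
No profitable deviation ⇔ 13(1−β^2) ≤ 6·β^2, i.e. β^2 ≥ 13/(13+6) = 13/19.
Hence β ≥ (13/19)^(1/2) ≈ 0.827.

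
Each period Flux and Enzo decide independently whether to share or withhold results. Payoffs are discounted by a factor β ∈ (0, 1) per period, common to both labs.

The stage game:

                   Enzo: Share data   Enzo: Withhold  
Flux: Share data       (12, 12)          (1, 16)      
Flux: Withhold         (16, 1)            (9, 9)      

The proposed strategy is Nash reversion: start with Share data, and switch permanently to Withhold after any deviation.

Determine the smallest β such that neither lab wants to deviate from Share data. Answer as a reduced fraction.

Cooperation forever yields 12 each period: 12/(1−β).
Deviating yields 16 once, then 9 forever: 16 + 9β/(1−β).
No profitable deviation requires 12/(1−β) ≥ 16 + 9β/(1−β).
Multiplying by (1−β): 12 ≥ 16(1−β) + 9β = 16 − 7β.
So 7β ≥ 4, i.e. β ≥ 4/7.

4/7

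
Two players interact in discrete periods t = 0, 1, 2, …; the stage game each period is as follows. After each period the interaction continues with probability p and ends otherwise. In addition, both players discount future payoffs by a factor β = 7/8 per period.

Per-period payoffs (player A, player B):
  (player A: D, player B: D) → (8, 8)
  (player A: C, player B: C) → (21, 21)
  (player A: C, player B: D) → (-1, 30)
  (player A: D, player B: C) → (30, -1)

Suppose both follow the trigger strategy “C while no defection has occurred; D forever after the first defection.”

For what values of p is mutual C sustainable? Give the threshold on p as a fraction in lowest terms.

Expected continuation weight on next period's payoff is β·p = 7/8·p, which plays the role of the discount factor.
Cooperation requires 7/8·p ≥ (30−21)/(30−8) = 9/22, hence p ≥ 36/77.

36/77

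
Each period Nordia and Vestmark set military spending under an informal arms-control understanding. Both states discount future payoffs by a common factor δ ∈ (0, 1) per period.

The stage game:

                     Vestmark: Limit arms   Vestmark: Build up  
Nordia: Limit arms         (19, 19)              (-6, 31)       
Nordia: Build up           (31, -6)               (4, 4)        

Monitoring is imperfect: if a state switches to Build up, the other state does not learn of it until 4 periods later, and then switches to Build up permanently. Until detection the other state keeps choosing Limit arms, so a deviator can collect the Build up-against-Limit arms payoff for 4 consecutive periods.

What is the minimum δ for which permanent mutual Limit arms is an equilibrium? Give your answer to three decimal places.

A deviator earns 31 for 4 periods, then 4 forever; cooperating earns 19 forever. Multiplying the IC by (1−δ):
19 ≥ 31(1−δ^4) + 4δ^4, so 27·δ^4 ≥ 12 and δ^4 ≥ 4/9.
δ ≥ (4/9)^(1/4) ≈ 0.816.

0.816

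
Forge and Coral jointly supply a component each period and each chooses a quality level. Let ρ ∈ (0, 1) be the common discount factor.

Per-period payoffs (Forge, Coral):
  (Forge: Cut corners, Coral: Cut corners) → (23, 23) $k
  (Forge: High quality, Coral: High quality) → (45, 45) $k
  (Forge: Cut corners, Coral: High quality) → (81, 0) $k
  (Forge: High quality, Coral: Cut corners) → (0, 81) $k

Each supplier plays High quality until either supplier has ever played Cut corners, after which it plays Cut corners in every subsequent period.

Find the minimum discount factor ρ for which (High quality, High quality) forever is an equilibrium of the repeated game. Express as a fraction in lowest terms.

45/(1−ρ) ≥ 81 + 23ρ/(1−ρ)
45 ≥ 81 − 58ρ
ρ ≥ 36/58 = 18/29.

18/29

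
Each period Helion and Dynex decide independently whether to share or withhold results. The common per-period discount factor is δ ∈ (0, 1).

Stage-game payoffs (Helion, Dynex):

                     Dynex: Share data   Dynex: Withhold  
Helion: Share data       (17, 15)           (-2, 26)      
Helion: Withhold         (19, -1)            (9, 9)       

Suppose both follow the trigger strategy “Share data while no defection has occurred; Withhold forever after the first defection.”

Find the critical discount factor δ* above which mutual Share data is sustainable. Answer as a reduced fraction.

Helion's threshold: (19−17)/(19−9) = 1/5.
Dynex's threshold: (26−15)/(26−9) = 11/17.
1/5 < 11/17, so Dynex binds and δ* = 11/17.

11/17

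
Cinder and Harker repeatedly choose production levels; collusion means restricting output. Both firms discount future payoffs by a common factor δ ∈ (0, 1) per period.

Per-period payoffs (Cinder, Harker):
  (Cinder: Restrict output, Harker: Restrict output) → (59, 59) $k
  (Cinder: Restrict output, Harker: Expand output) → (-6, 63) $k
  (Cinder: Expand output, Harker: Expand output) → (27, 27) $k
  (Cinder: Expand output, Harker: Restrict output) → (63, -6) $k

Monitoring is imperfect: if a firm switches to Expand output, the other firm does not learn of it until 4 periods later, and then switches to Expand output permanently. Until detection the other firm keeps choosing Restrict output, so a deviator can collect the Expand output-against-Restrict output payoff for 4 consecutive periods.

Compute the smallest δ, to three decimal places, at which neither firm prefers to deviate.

0.577

A deviator earns 63 for 4 periods, then 27 forever; cooperating earns 59 forever. Multiplying the IC by (1−δ):
59 ≥ 63(1−δ^4) + 27δ^4, so 36·δ^4 ≥ 4 and δ^4 ≥ 1/9.
δ ≥ (1/9)^(1/4) ≈ 0.577.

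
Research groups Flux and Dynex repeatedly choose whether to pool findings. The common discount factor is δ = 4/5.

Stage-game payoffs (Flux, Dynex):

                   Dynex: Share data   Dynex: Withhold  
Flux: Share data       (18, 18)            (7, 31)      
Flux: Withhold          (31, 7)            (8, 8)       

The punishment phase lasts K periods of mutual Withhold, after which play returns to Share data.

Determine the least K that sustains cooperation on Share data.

2

Need Σ_{k=1}^{K} δ^k ≥ (31−18)/(18−8) = 1.3000 at δ = 4/5.
At K = 1 the sum is 0.8000 < 1.3000; at K = 2 it is 1.4400 ≥ 1.3000.
So the minimum punishment length is K = 2.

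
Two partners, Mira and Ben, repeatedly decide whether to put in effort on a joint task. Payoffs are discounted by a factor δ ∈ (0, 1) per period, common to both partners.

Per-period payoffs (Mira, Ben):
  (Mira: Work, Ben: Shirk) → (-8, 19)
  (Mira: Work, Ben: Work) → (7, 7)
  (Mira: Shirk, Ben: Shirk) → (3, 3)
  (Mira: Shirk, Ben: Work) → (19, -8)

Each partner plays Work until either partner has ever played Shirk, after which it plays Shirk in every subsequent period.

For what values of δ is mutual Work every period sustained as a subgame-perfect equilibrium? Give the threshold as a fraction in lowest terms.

3/4

7/(1−δ) ≥ 19 + 3δ/(1−δ)
7 ≥ 19 − 16δ
δ ≥ 12/16 = 3/4.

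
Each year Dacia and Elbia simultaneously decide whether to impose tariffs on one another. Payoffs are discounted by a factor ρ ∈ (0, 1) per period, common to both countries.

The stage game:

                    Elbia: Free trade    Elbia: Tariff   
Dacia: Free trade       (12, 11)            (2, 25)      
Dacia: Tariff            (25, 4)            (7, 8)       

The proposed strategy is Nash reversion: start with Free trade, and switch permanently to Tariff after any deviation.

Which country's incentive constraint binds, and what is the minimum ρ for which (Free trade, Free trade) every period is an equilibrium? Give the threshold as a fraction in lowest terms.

Dacia: cooperation gives 12 each period; deviation gives 25 once then 7 forever.
  12/(1−ρ) ≥ 25 + 7ρ/(1−ρ) ⇒ ρ ≥ 13/18.
Elbia: cooperation gives 11 each period; deviation gives 25 once then 8 forever.
  ρ ≥ 14/17.
Both must hold, so the binding constraint is Elbia's: ρ ≥ 14/17.

Elbia; ρ ≥ 14/17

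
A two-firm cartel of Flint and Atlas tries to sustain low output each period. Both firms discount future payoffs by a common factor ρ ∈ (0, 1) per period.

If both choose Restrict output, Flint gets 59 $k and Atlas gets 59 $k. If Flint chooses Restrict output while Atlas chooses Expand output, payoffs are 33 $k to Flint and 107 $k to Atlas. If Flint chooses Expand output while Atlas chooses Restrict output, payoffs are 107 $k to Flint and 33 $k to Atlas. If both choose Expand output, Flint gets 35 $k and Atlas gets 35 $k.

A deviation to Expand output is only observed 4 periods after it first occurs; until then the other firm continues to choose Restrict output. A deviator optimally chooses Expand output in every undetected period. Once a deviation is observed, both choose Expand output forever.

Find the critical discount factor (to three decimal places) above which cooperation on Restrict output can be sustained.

0.904

Deviating for the 4 undetected periods gains 107−59 = 48 per period over cooperation, then loses 59−35 = 24 per period forever once punishment starts.
Gain: 48(1 + ρ + … + ρ^3); loss: 24·ρ^4/(1−ρ).
No profitable deviation ⇔ 48(1−ρ^4) ≤ 24·ρ^4, i.e. ρ^4 ≥ 48/(48+24) = 2/3.
Hence ρ ≥ (2/3)^(1/4) ≈ 0.904.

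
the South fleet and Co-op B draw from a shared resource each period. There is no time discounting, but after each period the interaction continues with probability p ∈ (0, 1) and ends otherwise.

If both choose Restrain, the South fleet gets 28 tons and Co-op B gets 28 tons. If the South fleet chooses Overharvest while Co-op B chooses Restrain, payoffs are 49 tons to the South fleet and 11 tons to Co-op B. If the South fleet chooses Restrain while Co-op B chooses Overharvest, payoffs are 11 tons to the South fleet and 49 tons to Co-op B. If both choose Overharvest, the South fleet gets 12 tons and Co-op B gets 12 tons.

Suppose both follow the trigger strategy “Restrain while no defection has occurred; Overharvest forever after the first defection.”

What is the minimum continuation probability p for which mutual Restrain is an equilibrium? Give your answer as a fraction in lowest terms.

Expected cooperation value is 28 + p·28 + p²·28 + … = 28/(1−p); deviation gives 49 + p·12/(1−p).
28 ≥ 49(1−p) + 12p ⇒ 37p ≥ 21 ⇒ p ≥ 21/37.

21/37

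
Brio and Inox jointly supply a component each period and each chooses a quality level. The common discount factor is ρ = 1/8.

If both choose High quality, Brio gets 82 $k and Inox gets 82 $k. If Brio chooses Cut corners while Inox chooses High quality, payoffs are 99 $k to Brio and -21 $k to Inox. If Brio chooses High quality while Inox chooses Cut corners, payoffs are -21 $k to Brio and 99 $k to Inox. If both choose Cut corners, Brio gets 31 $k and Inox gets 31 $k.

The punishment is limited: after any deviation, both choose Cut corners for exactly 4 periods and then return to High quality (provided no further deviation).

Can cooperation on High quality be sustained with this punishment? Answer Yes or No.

No

IC: ρ+…+ρ^4 ≥ (99−82)/(82−31) = 1/3.
At ρ = 1/8: partial sum = 0.1428 < 0.3333. Cooperation not sustainable.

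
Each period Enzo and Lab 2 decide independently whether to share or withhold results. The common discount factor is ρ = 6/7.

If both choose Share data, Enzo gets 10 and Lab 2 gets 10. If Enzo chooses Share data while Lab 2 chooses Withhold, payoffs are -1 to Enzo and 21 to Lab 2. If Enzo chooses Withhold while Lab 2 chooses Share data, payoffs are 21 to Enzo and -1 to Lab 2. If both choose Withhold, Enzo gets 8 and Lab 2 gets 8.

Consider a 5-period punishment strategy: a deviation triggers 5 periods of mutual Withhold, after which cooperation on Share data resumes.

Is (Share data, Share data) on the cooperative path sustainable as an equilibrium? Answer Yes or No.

IC: ρ+…+ρ^5 ≥ (21−10)/(10−8) = 11/2.
At ρ = 6/7: partial sum = 3.2240 < 5.5000. Cooperation not sustainable.

No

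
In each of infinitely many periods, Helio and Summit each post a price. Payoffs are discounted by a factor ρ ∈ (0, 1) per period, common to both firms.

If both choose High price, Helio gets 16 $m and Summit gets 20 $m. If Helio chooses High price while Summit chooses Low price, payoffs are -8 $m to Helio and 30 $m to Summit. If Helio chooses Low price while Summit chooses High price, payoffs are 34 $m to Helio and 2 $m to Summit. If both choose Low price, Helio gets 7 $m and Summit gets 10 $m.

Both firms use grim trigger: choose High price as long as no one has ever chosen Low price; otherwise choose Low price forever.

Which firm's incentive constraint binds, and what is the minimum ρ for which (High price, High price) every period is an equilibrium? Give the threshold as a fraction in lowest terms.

Helio: cooperation gives 16 each period; deviation gives 34 once then 7 forever.
  16/(1−ρ) ≥ 34 + 7ρ/(1−ρ) ⇒ ρ ≥ 18/27 = 2/3.
Summit: cooperation gives 20 each period; deviation gives 30 once then 10 forever.
  ρ ≥ 10/20 = 1/2.
Both must hold, so the binding constraint is Helio's: ρ ≥ 2/3.

Helio; ρ ≥ 2/3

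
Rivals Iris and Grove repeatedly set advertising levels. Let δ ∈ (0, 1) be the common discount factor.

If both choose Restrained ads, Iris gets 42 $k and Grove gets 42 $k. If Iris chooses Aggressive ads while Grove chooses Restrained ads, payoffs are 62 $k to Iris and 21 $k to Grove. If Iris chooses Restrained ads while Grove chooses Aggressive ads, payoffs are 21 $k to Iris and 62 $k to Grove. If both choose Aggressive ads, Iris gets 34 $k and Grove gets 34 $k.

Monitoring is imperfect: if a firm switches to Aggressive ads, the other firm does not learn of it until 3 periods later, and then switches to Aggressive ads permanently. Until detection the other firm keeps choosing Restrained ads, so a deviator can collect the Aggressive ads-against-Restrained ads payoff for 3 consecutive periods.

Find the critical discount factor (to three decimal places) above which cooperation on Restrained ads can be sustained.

The best deviation is to choose Aggressive ads for all 3 undetected periods, earning 62 each, then 34 forever once detected.
Deviation value: 62(1−δ^3)/(1−δ) + 34δ^3/(1−δ); cooperation value: 42/(1−δ).
IC: 42 ≥ 62(1−δ^3) + 34δ^3 = 62 − 28δ^3.
So δ^3 ≥ 20/28 = 5/7, giving δ ≥ (5/7)^(1/3) ≈ 0.894.

0.894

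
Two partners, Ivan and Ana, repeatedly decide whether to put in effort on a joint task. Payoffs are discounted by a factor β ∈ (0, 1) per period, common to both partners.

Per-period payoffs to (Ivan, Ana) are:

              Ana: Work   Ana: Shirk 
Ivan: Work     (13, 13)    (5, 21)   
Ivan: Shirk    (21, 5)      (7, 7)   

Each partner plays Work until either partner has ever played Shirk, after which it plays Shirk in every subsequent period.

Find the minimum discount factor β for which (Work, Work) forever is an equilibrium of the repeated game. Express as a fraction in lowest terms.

13/(1−β) ≥ 21 + 7β/(1−β)
13 ≥ 21 − 14β
β ≥ 8/14 = 4/7.

4/7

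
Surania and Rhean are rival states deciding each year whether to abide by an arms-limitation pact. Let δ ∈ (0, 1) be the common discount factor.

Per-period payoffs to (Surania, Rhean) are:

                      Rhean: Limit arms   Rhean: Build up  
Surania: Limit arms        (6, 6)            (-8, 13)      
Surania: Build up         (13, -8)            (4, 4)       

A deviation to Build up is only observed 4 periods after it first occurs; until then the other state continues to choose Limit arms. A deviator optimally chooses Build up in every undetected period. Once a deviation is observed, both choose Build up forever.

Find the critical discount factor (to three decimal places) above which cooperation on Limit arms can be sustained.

0.939

The best deviation is to choose Build up for all 4 undetected periods, earning 13 each, then 4 forever once detected.
Deviation value: 13(1−δ^4)/(1−δ) + 4δ^4/(1−δ); cooperation value: 6/(1−δ).
IC: 6 ≥ 13(1−δ^4) + 4δ^4 = 13 − 9δ^4.
So δ^4 ≥ 7/9, giving δ ≥ (7/9)^(1/4) ≈ 0.939.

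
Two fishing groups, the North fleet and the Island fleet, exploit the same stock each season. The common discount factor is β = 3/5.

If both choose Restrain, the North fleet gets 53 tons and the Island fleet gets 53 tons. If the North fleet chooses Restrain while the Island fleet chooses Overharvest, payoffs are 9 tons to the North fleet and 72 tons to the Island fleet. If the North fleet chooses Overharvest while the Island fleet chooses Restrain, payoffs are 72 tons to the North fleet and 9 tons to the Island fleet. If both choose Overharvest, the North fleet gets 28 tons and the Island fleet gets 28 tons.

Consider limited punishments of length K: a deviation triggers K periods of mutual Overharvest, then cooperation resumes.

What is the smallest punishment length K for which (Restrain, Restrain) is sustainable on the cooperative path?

IC: β(1−β^K)/(1−β) ≥ (72−53)/(53−28) = 19/25.
With β = 3/5: need 1 − β^K ≥ 19/25·(1−3/5)/(3/5), i.e. β^K ≤ 0.4933.
Since (3/5)^1 = 0.6000 and (3/5)^2 = 0.3600, the smallest such K is 2.

2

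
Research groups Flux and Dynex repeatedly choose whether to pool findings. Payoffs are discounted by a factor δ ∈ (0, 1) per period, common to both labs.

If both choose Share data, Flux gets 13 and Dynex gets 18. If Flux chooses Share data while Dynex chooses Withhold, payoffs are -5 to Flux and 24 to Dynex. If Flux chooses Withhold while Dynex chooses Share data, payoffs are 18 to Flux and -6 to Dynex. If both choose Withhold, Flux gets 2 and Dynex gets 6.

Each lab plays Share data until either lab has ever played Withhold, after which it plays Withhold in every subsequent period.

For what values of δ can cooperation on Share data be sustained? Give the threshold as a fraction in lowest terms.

1/3

Flux: cooperation gives 13 each period; deviation gives 18 once then 2 forever.
  13/(1−δ) ≥ 18 + 2δ/(1−δ) ⇒ δ ≥ 5/16.
Dynex: cooperation gives 18 each period; deviation gives 24 once then 6 forever.
  δ ≥ 6/18 = 1/3.
Both must hold, so the binding constraint is Dynex's: δ ≥ 1/3.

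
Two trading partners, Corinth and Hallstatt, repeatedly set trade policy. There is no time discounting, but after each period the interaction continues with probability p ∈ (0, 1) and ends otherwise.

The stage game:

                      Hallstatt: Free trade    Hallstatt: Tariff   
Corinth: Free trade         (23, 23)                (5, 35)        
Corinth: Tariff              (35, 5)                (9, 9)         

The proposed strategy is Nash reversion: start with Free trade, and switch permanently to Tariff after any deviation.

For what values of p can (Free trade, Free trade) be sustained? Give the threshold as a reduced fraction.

Expected cooperation value is 23 + p·23 + p²·23 + … = 23/(1−p); deviation gives 35 + p·9/(1−p).
23 ≥ 35(1−p) + 9p ⇒ 26p ≥ 12 ⇒ p ≥ 12/26 = 6/13.

6/13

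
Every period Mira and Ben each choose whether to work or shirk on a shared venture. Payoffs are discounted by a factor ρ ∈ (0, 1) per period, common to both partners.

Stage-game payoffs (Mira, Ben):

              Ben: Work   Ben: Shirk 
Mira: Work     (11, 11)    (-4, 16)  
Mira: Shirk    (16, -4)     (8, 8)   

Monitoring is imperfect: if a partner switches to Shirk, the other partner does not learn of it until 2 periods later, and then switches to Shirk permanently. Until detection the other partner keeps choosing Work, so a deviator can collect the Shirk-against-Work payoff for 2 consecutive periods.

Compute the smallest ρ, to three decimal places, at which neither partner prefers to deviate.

A deviator earns 16 for 2 periods, then 8 forever; cooperating earns 11 forever. Multiplying the IC by (1−ρ):
11 ≥ 16(1−ρ^2) + 8ρ^2, so 8·ρ^2 ≥ 5 and ρ^2 ≥ 5/8.
ρ ≥ (5/8)^(1/2) ≈ 0.791.

0.791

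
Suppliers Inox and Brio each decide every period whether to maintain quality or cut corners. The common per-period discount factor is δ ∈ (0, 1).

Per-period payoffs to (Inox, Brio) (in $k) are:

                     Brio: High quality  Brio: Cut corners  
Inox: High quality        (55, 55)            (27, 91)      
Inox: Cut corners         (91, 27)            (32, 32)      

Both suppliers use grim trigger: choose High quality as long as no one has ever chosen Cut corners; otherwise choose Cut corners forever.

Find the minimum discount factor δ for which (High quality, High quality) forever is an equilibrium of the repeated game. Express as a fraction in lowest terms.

36/59

55/(1−δ) ≥ 91 + 32δ/(1−δ)
55 ≥ 91 − 59δ
δ ≥ 36/59.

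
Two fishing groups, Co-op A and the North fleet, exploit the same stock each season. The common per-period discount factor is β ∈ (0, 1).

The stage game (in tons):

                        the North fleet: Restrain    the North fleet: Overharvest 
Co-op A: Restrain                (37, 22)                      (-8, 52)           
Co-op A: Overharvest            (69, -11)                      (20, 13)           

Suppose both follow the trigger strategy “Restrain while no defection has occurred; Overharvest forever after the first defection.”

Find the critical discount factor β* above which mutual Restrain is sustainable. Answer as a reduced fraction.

10/13

For Co-op A: deviation gain 69−37 = 32, per-period punishment loss 37−20 = 17. IC gives β ≥ 32/49.
For the North fleet: gain 30, loss 9 per period, so β ≥ 30/39 = 10/13.
The tighter constraint is the North fleet's, so cooperation needs β ≥ 10/13.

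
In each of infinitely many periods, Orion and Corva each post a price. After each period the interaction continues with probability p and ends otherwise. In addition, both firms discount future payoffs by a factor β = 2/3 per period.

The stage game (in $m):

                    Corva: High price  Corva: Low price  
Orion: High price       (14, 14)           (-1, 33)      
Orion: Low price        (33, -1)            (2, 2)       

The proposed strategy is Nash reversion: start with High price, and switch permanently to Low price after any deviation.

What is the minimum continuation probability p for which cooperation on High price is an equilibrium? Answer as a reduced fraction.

Expected continuation weight on next period's payoff is β·p = 2/3·p, which plays the role of the discount factor.
Cooperation requires 2/3·p ≥ (33−14)/(33−2) = 19/31, hence p ≥ 57/62.

57/62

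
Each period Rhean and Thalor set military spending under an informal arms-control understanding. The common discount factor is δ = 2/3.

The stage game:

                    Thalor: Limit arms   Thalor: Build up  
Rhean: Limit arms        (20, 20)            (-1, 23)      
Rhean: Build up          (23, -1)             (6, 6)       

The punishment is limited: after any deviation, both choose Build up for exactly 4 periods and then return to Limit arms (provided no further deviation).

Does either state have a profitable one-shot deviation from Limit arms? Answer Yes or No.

No

A one-shot deviation gives 23 now, then 6 for 4 periods, then back to 20.
Gain from deviating: (23−20) today; loss: (20−6) in each of the next 4 periods.
No-deviation condition: (20−6)(δ+…+δ^4) ≥ 23−20, i.e. δ+…+δ^4 ≥ 3/14.
At δ = 2/3: δ+…+δ^4 = 1.6049 ≥ 0.2143.
So cooperation is sustainable.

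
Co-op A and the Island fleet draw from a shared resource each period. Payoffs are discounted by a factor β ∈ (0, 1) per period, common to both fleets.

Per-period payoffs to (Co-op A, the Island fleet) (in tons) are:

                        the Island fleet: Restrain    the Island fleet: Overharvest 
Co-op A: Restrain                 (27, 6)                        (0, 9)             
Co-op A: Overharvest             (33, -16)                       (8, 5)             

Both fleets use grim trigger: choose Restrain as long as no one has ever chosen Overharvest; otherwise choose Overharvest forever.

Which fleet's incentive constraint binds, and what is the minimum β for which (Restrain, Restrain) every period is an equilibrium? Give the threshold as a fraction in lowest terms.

the Island fleet; β ≥ 3/4

Co-op A's threshold: (33−27)/(33−8) = 6/25.
the Island fleet's threshold: (9−6)/(9−5) = 3/4.
6/25 < 3/4, so the Island fleet binds and β* = 3/4.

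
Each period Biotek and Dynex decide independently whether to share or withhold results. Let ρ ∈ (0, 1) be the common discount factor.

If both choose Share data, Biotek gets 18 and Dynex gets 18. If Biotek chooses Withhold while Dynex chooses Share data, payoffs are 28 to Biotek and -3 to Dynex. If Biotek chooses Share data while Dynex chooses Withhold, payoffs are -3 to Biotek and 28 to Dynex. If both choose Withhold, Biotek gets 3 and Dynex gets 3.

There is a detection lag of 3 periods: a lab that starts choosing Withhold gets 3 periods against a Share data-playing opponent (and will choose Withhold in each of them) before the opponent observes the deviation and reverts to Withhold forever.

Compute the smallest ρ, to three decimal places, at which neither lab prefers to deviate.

0.737

A deviator earns 28 for 3 periods, then 3 forever; cooperating earns 18 forever. Multiplying the IC by (1−ρ):
18 ≥ 28(1−ρ^3) + 3ρ^3, so 25·ρ^3 ≥ 10 and ρ^3 ≥ 2/5.
ρ ≥ (2/5)^(1/3) ≈ 0.737.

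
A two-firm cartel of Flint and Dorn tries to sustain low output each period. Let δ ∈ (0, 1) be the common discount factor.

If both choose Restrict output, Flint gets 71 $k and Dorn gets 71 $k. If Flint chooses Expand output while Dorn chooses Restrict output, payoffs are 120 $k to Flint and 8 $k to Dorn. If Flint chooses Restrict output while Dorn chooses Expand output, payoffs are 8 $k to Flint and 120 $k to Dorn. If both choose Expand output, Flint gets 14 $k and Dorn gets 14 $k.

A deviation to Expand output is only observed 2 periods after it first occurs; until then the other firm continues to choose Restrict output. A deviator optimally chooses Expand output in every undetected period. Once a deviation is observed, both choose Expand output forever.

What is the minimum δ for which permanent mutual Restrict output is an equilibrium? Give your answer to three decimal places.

0.680

A deviator earns 120 for 2 periods, then 14 forever; cooperating earns 71 forever. Multiplying the IC by (1−δ):
71 ≥ 120(1−δ^2) + 14δ^2, so 106·δ^2 ≥ 49 and δ^2 ≥ 49/106.
δ ≥ (49/106)^(1/2) ≈ 0.680.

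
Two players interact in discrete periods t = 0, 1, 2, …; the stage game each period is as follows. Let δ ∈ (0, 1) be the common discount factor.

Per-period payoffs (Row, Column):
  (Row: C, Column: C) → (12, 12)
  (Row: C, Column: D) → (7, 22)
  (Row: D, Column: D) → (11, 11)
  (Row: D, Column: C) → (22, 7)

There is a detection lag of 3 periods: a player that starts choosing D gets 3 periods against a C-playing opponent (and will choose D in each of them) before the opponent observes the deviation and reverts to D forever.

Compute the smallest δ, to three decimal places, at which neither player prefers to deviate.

0.969

Deviating for the 3 undetected periods gains 22−12 = 10 per period over cooperation, then loses 12−11 = 1 per period forever once punishment starts.
Gain: 10(1 + δ + … + δ^2); loss: 1·δ^3/(1−δ).
No profitable deviation ⇔ 10(1−δ^3) ≤ 1·δ^3, i.e. δ^3 ≥ 10/(10+1) = 10/11.
Hence δ ≥ (10/11)^(1/3) ≈ 0.969.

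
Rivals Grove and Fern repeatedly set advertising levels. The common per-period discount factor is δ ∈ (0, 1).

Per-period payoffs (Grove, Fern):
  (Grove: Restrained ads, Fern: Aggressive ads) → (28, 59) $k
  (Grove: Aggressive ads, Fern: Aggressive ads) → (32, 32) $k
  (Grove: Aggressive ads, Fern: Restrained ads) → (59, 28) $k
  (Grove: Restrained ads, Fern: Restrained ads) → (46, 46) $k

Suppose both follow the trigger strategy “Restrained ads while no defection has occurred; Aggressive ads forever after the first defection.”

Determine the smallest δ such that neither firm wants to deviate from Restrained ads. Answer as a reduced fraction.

13/27

46/(1−δ) ≥ 59 + 32δ/(1−δ)
46 ≥ 59 − 27δ
δ ≥ 13/27.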